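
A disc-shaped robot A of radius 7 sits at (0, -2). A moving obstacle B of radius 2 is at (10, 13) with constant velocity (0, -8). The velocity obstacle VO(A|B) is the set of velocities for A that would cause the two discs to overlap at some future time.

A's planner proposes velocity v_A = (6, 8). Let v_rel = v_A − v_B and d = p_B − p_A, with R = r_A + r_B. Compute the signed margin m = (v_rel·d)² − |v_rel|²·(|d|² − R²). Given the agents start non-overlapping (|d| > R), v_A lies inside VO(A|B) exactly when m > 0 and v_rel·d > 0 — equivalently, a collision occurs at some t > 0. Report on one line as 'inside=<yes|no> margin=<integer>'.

d = (10, 15),  |d|² = 325;  R = 7+2 = 9,  c = 325−9² = 244
v_rel = (6, 16),  |v_rel|² = 292;  v_rel·d = (6)·(10) + (16)·(15) = 300
292·t² − 600·t + 244 = 0  ⇒  m = 300² − 292·244 = 18752
m = 18752 > 0,  v_rel·d = 300 > 0  ⇒  inside

inside=yes margin=18752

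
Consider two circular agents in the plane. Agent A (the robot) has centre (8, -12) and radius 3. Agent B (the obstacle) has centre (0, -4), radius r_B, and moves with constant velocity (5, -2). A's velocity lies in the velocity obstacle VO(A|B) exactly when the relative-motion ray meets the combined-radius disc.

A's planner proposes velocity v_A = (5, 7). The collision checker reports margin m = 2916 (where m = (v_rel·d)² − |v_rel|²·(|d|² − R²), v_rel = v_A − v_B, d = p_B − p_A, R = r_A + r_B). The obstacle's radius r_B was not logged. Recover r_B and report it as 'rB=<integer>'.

m = 2916
d = (-8, 8);  v_rel = (0, 9),  |v_rel|² = 81
v_rel×d = (0)·(8) − (9)·(-8) = 72
since m = R²·81 − 72²:  R² = (5184 + 2916) / 81 = 100
R = √100 = 10  ⇒  r_B = 10 − 3 = 7

rB=7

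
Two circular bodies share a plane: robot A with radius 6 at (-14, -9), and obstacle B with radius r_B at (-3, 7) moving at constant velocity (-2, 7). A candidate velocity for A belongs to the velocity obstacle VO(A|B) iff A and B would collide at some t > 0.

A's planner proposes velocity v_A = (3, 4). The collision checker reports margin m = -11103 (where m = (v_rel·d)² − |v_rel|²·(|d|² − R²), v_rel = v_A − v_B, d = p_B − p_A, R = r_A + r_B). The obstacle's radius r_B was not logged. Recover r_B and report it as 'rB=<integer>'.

m = -11103
d = (11, 16);  v_rel = (5, -3),  |v_rel|² = 34
v_rel×d = (5)·(16) − (-3)·(11) = 113
since m = R²·34 − 113²:  R² = (12769 + -11103) / 34 = 49
R = √49 = 7  ⇒  r_B = 7 − 6 = 1

rB=1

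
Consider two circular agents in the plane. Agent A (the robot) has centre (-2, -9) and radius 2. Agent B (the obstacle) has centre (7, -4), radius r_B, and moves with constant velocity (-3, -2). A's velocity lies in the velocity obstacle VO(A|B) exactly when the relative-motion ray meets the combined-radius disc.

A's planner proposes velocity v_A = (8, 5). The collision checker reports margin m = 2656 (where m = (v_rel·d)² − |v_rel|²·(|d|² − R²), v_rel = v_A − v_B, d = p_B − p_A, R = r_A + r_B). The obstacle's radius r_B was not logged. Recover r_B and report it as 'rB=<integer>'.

m = 2656
d = (9, 5);  v_rel = (11, 7),  |v_rel|² = 170
v_rel×d = (11)·(5) − (7)·(9) = -8
since m = R²·170 − (-8)²:  R² = (64 + 2656) / 170 = 16
R = √16 = 4  ⇒  r_B = 4 − 2 = 2

rB=2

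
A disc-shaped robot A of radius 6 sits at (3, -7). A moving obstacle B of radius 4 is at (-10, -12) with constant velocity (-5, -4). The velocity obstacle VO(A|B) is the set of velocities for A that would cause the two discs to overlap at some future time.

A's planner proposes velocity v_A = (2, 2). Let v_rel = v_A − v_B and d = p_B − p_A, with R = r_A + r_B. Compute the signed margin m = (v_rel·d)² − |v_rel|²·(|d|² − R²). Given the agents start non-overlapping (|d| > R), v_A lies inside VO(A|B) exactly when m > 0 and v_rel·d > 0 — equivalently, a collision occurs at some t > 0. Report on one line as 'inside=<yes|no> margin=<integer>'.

d = (-13, -5),  |d|² = 194;  R = 6+4 = 10,  c = 194−10² = 94
v_rel = (7, 6),  |v_rel|² = 85;  v_rel·d = (7)·(-13) + (6)·(-5) = -121
85·t² + 242·t + 94 = 0  ⇒  m = (-121)² − 85·94 = 6651
m = 6651 > 0,  v_rel·d = -121 < 0  ⇒  outside

inside=no margin=6651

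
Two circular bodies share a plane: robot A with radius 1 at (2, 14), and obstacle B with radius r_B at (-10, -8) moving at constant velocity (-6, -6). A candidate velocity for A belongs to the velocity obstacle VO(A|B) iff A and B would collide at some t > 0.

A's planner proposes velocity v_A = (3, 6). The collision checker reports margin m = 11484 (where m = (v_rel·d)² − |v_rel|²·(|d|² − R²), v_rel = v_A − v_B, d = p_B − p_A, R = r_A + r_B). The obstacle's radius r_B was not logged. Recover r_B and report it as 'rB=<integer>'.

m = 11484
d = (-12, -22);  v_rel = (9, 12),  |v_rel|² = 225
v_rel×d = (9)·(-22) − (12)·(-12) = -54
since m = R²·225 − (-54)²:  R² = (2916 + 11484) / 225 = 64
R = √64 = 8  ⇒  r_B = 8 − 1 = 7

rB=7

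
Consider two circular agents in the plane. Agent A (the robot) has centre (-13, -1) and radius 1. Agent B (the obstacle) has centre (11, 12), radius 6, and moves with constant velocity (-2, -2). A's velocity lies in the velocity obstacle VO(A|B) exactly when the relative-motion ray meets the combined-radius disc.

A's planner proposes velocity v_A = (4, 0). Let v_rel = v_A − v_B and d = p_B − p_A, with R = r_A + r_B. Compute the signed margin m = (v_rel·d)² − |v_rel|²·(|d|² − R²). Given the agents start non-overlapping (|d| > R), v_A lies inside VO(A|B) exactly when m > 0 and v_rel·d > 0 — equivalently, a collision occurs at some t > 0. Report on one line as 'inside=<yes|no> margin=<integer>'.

d = (24, 13),  |d|² = 745;  R = 1+6 = 7,  c = 745−7² = 696
v_rel = (6, 2),  |v_rel|² = 40;  v_rel·d = (6)·(24) + (2)·(13) = 170
40·t² − 340·t + 696 = 0  ⇒  m = 170² − 40·696 = 1060
m = 1060 > 0,  v_rel·d = 170 > 0  ⇒  inside

inside=yes margin=1060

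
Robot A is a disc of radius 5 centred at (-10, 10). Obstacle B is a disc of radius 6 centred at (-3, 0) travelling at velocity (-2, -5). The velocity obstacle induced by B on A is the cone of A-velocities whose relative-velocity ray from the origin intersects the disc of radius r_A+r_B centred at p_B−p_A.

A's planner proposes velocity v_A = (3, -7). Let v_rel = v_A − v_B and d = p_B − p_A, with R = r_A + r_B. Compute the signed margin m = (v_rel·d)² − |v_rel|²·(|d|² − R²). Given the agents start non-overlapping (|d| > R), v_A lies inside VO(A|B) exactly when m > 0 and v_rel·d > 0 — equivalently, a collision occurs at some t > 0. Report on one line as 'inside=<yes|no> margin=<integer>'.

d = (7, -10),  |d|² = 149;  R = 5+6 = 11,  c = 149−11² = 28
v_rel = (5, -2),  |v_rel|² = 29;  v_rel·d = (5)·(7) + (-2)·(-10) = 55
29·t² − 110·t + 28 = 0  ⇒  m = 55² − 29·28 = 2213
m = 2213 > 0,  v_rel·d = 55 > 0  ⇒  inside

inside=yes margin=2213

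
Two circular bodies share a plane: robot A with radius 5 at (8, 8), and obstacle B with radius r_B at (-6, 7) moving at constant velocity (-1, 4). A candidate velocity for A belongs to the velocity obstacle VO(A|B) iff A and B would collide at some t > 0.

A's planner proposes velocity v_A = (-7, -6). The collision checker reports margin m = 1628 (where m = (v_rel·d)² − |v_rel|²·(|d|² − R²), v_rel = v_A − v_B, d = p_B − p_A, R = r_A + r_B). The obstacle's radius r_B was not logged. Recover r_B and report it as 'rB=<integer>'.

m = 1628
d = (-14, -1);  v_rel = (-6, -10),  |v_rel|² = 136
v_rel×d = (-6)·(-1) − (-10)·(-14) = -134
since m = R²·136 − (-134)²:  R² = (17956 + 1628) / 136 = 144
R = √144 = 12  ⇒  r_B = 12 − 5 = 7

rB=7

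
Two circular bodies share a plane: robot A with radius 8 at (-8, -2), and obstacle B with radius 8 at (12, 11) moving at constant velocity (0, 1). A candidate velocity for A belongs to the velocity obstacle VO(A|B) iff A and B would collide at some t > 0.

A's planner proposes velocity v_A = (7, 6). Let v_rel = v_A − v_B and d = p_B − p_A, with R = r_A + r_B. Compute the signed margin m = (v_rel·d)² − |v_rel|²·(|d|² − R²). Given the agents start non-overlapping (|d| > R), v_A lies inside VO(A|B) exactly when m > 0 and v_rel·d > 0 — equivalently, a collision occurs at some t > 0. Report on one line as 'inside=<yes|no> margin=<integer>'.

d = (20, 13),  |d|² = 569;  R = 8+8 = 16,  c = 569−16² = 313
v_rel = (7, 5),  |v_rel|² = 74;  v_rel·d = (7)·(20) + (5)·(13) = 205
74·t² − 410·t + 313 = 0  ⇒  m = 205² − 74·313 = 18863
m = 18863 > 0,  v_rel·d = 205 > 0  ⇒  inside

inside=yes margin=18863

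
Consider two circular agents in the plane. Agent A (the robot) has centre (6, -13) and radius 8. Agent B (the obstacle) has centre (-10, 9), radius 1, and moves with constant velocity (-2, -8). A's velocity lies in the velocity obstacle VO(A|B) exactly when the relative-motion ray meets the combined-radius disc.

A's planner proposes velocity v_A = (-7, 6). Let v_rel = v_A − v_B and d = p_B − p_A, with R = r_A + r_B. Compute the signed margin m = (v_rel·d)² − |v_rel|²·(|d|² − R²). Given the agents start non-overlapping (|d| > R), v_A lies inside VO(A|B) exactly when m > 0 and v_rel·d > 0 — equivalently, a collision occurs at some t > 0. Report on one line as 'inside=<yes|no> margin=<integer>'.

d = (-16, 22),  |d|² = 740;  R = 8+1 = 9,  c = 740−9² = 659
v_rel = (-5, 14),  |v_rel|² = 221;  v_rel·d = (-5)·(-16) + (14)·(22) = 388
221·t² − 776·t + 659 = 0  ⇒  m = 388² − 221·659 = 4905
m = 4905 > 0,  v_rel·d = 388 > 0  ⇒  inside

inside=yes margin=4905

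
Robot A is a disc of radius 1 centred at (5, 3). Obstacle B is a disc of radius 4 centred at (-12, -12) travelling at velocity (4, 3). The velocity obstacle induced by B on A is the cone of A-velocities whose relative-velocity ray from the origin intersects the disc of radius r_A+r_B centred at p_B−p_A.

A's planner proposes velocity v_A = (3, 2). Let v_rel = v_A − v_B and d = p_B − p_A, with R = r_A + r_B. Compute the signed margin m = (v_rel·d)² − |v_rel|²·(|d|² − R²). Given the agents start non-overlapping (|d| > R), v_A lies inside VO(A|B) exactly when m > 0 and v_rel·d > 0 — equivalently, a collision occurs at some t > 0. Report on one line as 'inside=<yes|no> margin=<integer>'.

d = (-17, -15),  |d|² = 514;  R = 1+4 = 5,  c = 514−5² = 489
v_rel = (-1, -1),  |v_rel|² = 2;  v_rel·d = (-1)·(-17) + (-1)·(-15) = 32
2·t² − 64·t + 489 = 0  ⇒  m = 32² − 2·489 = 46
m = 46 > 0,  v_rel·d = 32 > 0  ⇒  inside

inside=yes margin=46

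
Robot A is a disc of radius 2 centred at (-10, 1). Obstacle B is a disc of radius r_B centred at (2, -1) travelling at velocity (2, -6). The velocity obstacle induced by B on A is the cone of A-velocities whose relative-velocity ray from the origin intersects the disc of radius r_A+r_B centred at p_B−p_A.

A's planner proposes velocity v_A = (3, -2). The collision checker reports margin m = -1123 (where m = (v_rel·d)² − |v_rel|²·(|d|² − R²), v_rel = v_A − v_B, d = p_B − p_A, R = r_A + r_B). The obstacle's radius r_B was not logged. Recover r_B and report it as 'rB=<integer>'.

m = -1123
d = (12, -2);  v_rel = (1, 4),  |v_rel|² = 17
v_rel×d = (1)·(-2) − (4)·(12) = -50
since m = R²·17 − (-50)²:  R² = (2500 + -1123) / 17 = 81
R = √81 = 9  ⇒  r_B = 9 − 2 = 7

rB=7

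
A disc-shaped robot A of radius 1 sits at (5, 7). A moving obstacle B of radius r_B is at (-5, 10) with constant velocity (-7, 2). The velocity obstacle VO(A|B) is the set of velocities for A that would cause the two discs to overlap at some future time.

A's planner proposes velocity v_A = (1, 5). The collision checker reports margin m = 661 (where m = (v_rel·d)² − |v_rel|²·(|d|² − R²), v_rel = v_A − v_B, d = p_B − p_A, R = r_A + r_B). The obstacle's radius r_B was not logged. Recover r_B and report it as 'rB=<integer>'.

m = 661
d = (-10, 3);  v_rel = (8, 3),  |v_rel|² = 73
v_rel×d = (8)·(3) − (3)·(-10) = 54
since m = R²·73 − 54²:  R² = (2916 + 661) / 73 = 49
R = √49 = 7  ⇒  r_B = 7 − 1 = 6

rB=6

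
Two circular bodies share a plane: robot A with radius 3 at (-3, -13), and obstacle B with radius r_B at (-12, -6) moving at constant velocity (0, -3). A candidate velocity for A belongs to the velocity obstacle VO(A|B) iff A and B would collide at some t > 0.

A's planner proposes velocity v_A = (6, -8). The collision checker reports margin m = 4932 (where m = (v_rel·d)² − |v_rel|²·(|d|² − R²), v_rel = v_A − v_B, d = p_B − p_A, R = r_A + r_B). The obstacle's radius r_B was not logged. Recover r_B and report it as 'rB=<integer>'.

m = 4932
d = (-9, 7);  v_rel = (6, -5),  |v_rel|² = 61
v_rel×d = (6)·(7) − (-5)·(-9) = -3
since m = R²·61 − (-3)²:  R² = (9 + 4932) / 61 = 81
R = √81 = 9  ⇒  r_B = 9 − 3 = 6

rB=6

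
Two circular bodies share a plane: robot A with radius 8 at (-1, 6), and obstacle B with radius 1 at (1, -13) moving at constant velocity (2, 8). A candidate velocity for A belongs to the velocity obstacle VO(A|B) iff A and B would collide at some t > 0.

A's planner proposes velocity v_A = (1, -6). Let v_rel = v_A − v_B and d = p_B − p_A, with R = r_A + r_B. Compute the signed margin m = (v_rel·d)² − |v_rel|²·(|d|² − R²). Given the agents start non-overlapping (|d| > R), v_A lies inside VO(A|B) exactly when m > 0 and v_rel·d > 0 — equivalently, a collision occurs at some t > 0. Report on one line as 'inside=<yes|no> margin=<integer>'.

d = (2, -19),  |d|² = 365;  R = 8+1 = 9,  c = 365−9² = 284
v_rel = (-1, -14),  |v_rel|² = 197;  v_rel·d = (-1)·(2) + (-14)·(-19) = 264
197·t² − 528·t + 284 = 0  ⇒  m = 264² − 197·284 = 13748
m = 13748 > 0,  v_rel·d = 264 > 0  ⇒  inside

inside=yes margin=13748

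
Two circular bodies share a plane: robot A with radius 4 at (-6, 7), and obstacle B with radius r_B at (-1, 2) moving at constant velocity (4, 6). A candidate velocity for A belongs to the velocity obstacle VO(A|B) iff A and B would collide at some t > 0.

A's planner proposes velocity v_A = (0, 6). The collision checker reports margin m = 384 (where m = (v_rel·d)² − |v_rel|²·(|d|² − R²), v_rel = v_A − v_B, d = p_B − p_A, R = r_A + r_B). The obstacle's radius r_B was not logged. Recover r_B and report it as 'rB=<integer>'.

m = 384
d = (5, -5);  v_rel = (-4, 0),  |v_rel|² = 16
v_rel×d = (-4)·(-5) − (0)·(5) = 20
since m = R²·16 − 20²:  R² = (400 + 384) / 16 = 49
R = √49 = 7  ⇒  r_B = 7 − 4 = 3

rB=3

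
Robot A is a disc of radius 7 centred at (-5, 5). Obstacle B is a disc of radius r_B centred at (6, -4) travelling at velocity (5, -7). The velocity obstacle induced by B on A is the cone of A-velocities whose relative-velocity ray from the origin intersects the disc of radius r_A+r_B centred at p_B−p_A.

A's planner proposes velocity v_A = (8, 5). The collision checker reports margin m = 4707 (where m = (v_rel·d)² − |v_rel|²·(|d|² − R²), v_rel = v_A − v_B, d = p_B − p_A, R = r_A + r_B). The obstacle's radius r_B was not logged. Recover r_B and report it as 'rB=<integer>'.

m = 4707
d = (11, -9);  v_rel = (3, 12),  |v_rel|² = 153
v_rel×d = (3)·(-9) − (12)·(11) = -159
since m = R²·153 − (-159)²:  R² = (25281 + 4707) / 153 = 196
R = √196 = 14  ⇒  r_B = 14 − 7 = 7

rB=7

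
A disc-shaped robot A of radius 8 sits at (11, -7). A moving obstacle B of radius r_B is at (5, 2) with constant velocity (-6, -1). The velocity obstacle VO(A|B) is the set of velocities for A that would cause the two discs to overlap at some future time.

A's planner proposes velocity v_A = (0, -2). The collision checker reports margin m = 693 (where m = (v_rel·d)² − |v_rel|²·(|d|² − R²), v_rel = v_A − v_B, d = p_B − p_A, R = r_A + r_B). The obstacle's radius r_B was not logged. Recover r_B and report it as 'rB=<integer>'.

m = 693
d = (-6, 9);  v_rel = (6, -1),  |v_rel|² = 37
v_rel×d = (6)·(9) − (-1)·(-6) = 48
since m = R²·37 − 48²:  R² = (2304 + 693) / 37 = 81
R = √81 = 9  ⇒  r_B = 9 − 8 = 1

rB=1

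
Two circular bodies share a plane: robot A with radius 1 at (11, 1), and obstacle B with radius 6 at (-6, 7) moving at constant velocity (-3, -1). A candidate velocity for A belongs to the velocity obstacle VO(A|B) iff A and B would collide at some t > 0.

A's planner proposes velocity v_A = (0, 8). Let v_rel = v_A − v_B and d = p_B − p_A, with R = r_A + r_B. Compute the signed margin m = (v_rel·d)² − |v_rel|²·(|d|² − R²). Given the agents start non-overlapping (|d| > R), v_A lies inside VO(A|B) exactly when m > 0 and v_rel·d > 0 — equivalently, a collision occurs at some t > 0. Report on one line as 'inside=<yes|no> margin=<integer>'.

d = (-17, 6),  |d|² = 325;  R = 1+6 = 7,  c = 325−7² = 276
v_rel = (3, 9),  |v_rel|² = 90;  v_rel·d = (3)·(-17) + (9)·(6) = 3
90·t² − 6·t + 276 = 0  ⇒  m = 3² − 90·276 = -24831
m = -24831 < 0,  v_rel·d = 3 > 0  ⇒  outside

inside=no margin=-24831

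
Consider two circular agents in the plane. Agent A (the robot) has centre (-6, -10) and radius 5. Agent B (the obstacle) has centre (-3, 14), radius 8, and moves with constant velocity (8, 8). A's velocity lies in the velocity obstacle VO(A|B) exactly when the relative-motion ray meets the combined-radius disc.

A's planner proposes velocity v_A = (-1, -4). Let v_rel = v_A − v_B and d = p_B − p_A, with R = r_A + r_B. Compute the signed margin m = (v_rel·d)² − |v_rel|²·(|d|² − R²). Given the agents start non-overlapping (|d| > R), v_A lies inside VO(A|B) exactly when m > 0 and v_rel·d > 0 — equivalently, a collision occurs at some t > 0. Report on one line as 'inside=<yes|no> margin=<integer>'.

d = (3, 24),  |d|² = 585;  R = 5+8 = 13,  c = 585−13² = 416
v_rel = (-9, -12),  |v_rel|² = 225;  v_rel·d = (-9)·(3) + (-12)·(24) = -315
225·t² + 630·t + 416 = 0  ⇒  m = (-315)² − 225·416 = 5625
m = 5625 > 0,  v_rel·d = -315 < 0  ⇒  outside

inside=no margin=5625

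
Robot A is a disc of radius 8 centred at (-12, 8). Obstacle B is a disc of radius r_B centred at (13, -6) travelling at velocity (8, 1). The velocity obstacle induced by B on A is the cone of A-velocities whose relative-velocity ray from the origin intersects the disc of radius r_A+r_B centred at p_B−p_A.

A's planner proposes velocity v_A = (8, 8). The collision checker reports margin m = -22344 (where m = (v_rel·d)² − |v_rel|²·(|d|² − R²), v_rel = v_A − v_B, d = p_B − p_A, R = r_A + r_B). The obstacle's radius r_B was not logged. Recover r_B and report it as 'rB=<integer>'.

m = -22344
d = (25, -14);  v_rel = (0, 7),  |v_rel|² = 49
v_rel×d = (0)·(-14) − (7)·(25) = -175
since m = R²·49 − (-175)²:  R² = (30625 + -22344) / 49 = 169
R = √169 = 13  ⇒  r_B = 13 − 8 = 5

rB=5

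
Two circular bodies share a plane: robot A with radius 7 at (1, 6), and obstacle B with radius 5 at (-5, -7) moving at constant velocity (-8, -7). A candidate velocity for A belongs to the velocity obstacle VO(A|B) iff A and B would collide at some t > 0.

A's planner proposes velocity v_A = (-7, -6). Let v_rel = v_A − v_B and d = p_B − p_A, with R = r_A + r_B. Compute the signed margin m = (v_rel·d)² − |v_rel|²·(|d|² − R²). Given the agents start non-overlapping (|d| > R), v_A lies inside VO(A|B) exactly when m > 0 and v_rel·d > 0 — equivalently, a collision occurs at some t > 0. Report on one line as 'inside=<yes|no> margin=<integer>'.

d = (-6, -13),  |d|² = 205;  R = 7+5 = 12,  c = 205−12² = 61
v_rel = (1, 1),  |v_rel|² = 2;  v_rel·d = (1)·(-6) + (1)·(-13) = -19
2·t² + 38·t + 61 = 0  ⇒  m = (-19)² − 2·61 = 239
m = 239 > 0,  v_rel·d = -19 < 0  ⇒  outside

inside=no margin=239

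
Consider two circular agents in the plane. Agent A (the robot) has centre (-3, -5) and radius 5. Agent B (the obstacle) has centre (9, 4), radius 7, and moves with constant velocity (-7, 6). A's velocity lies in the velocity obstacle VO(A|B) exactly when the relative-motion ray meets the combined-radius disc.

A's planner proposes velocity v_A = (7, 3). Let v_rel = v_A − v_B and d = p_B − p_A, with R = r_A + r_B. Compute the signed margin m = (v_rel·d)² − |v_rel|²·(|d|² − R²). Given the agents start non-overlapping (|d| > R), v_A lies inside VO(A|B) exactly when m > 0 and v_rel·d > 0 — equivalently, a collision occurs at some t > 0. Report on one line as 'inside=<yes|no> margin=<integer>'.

d = (12, 9),  |d|² = 225;  R = 5+7 = 12,  c = 225−12² = 81
v_rel = (14, -3),  |v_rel|² = 205;  v_rel·d = (14)·(12) + (-3)·(9) = 141
205·t² − 282·t + 81 = 0  ⇒  m = 141² − 205·81 = 3276
m = 3276 > 0,  v_rel·d = 141 > 0  ⇒  inside

inside=yes margin=3276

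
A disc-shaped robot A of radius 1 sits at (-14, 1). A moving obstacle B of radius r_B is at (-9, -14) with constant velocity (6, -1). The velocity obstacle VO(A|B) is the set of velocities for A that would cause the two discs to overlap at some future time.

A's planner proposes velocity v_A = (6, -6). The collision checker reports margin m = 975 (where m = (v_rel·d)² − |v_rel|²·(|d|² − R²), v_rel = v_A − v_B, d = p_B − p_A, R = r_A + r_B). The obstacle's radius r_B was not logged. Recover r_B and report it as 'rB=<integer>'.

m = 975
d = (5, -15);  v_rel = (0, -5),  |v_rel|² = 25
v_rel×d = (0)·(-15) − (-5)·(5) = 25
since m = R²·25 − 25²:  R² = (625 + 975) / 25 = 64
R = √64 = 8  ⇒  r_B = 8 − 1 = 7

rB=7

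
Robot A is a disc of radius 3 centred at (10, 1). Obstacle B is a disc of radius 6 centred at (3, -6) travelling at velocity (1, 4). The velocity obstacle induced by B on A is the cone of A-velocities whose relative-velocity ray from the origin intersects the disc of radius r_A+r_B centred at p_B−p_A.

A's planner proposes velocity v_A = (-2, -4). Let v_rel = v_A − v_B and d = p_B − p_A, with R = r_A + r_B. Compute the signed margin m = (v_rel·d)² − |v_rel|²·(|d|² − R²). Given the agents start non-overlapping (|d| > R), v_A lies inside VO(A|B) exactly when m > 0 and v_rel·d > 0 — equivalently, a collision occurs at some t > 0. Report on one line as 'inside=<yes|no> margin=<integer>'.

d = (-7, -7),  |d|² = 98;  R = 3+6 = 9,  c = 98−9² = 17
v_rel = (-3, -8),  |v_rel|² = 73;  v_rel·d = (-3)·(-7) + (-8)·(-7) = 77
73·t² − 154·t + 17 = 0  ⇒  m = 77² − 73·17 = 4688
m = 4688 > 0,  v_rel·d = 77 > 0  ⇒  inside

inside=yes margin=4688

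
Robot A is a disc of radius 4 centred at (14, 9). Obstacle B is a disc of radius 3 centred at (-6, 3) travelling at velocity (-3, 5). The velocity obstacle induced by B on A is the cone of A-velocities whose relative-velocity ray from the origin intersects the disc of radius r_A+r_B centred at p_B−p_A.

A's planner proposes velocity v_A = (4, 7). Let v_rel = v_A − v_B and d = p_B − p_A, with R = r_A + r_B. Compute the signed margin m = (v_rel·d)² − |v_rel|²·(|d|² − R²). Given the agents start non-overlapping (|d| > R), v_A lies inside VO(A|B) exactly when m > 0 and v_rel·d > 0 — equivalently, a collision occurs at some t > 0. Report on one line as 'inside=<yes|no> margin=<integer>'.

d = (-20, -6),  |d|² = 436;  R = 4+3 = 7,  c = 436−7² = 387
v_rel = (7, 2),  |v_rel|² = 53;  v_rel·d = (7)·(-20) + (2)·(-6) = -152
53·t² + 304·t + 387 = 0  ⇒  m = (-152)² − 53·387 = 2593
m = 2593 > 0,  v_rel·d = -152 < 0  ⇒  outside

inside=no margin=2593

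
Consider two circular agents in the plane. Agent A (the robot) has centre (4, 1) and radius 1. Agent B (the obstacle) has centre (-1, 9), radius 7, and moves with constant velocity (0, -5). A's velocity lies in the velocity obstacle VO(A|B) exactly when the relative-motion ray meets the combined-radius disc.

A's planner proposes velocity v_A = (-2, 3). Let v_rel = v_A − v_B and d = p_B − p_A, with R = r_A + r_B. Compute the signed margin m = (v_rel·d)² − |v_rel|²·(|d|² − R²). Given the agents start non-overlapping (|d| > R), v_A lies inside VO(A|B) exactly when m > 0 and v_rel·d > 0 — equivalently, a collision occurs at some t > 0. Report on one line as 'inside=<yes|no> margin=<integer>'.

d = (-5, 8),  |d|² = 89;  R = 1+7 = 8,  c = 89−8² = 25
v_rel = (-2, 8),  |v_rel|² = 68;  v_rel·d = (-2)·(-5) + (8)·(8) = 74
68·t² − 148·t + 25 = 0  ⇒  m = 74² − 68·25 = 3776
m = 3776 > 0,  v_rel·d = 74 > 0  ⇒  inside

inside=yes margin=3776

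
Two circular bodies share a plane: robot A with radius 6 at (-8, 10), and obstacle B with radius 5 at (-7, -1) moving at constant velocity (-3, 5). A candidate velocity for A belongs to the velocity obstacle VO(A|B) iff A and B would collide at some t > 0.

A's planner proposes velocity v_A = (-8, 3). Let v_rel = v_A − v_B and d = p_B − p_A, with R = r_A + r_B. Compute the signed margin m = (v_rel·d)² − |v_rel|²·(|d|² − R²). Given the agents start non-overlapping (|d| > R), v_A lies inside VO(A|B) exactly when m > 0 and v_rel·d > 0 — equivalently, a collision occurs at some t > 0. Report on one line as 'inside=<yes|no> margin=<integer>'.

d = (1, -11),  |d|² = 122;  R = 6+5 = 11,  c = 122−11² = 1
v_rel = (-5, -2),  |v_rel|² = 29;  v_rel·d = (-5)·(1) + (-2)·(-11) = 17
29·t² − 34·t + 1 = 0  ⇒  m = 17² − 29·1 = 260
m = 260 > 0,  v_rel·d = 17 > 0  ⇒  inside

inside=yes margin=260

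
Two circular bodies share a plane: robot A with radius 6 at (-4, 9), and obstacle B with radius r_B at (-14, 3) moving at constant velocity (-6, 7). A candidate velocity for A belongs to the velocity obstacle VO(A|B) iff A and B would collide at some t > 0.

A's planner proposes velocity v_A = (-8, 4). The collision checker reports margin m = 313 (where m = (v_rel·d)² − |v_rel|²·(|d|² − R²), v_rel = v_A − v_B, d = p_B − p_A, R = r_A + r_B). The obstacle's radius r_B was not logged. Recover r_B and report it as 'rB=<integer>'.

m = 313
d = (-10, -6);  v_rel = (-2, -3),  |v_rel|² = 13
v_rel×d = (-2)·(-6) − (-3)·(-10) = -18
since m = R²·13 − (-18)²:  R² = (324 + 313) / 13 = 49
R = √49 = 7  ⇒  r_B = 7 − 6 = 1

rB=1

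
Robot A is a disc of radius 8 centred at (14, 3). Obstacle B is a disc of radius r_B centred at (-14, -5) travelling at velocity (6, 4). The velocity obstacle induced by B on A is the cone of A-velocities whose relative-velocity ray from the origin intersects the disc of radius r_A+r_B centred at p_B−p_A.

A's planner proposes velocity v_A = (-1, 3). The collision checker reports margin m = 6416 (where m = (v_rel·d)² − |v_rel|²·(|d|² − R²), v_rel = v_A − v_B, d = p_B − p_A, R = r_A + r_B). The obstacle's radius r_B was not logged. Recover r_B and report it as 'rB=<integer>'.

m = 6416
d = (-28, -8);  v_rel = (-7, -1),  |v_rel|² = 50
v_rel×d = (-7)·(-8) − (-1)·(-28) = 28
since m = R²·50 − 28²:  R² = (784 + 6416) / 50 = 144
R = √144 = 12  ⇒  r_B = 12 − 8 = 4

rB=4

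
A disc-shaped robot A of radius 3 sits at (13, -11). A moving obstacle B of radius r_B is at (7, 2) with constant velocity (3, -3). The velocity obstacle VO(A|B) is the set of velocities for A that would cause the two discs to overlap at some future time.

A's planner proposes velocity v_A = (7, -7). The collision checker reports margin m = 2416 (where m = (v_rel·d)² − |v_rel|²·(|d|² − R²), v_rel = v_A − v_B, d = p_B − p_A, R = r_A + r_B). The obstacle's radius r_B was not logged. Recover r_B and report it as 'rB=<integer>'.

m = 2416
d = (-6, 13);  v_rel = (4, -4),  |v_rel|² = 32
v_rel×d = (4)·(13) − (-4)·(-6) = 28
since m = R²·32 − 28²:  R² = (784 + 2416) / 32 = 100
R = √100 = 10  ⇒  r_B = 10 − 3 = 7

rB=7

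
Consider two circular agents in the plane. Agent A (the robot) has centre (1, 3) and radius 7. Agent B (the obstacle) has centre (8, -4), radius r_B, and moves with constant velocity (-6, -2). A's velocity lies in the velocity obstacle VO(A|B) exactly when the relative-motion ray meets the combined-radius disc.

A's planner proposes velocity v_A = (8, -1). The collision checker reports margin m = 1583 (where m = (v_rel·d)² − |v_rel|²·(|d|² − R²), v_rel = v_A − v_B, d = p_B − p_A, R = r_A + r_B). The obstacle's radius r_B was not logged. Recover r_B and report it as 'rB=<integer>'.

m = 1583
d = (7, -7);  v_rel = (14, 1),  |v_rel|² = 197
v_rel×d = (14)·(-7) − (1)·(7) = -105
since m = R²·197 − (-105)²:  R² = (11025 + 1583) / 197 = 64
R = √64 = 8  ⇒  r_B = 8 − 7 = 1

rB=1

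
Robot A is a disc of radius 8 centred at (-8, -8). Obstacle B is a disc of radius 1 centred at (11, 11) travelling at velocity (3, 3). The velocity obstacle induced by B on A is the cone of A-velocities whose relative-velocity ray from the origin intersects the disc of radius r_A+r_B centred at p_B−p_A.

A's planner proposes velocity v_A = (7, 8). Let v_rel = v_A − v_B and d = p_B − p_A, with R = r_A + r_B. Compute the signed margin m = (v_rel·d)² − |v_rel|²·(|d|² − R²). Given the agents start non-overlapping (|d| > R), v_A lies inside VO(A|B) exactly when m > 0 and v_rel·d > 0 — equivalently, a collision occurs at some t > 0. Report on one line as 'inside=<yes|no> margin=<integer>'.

d = (19, 19),  |d|² = 722;  R = 8+1 = 9,  c = 722−9² = 641
v_rel = (4, 5),  |v_rel|² = 41;  v_rel·d = (4)·(19) + (5)·(19) = 171
41·t² − 342·t + 641 = 0  ⇒  m = 171² − 41·641 = 2960
m = 2960 > 0,  v_rel·d = 171 > 0  ⇒  inside

inside=yes margin=2960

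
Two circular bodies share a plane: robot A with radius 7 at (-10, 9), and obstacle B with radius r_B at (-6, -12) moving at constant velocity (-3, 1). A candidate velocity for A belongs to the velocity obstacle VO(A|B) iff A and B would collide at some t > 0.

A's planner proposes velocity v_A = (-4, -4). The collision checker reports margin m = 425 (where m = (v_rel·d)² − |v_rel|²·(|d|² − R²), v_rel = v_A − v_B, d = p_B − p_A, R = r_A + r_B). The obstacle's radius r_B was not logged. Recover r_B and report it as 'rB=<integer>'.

m = 425
d = (4, -21);  v_rel = (-1, -5),  |v_rel|² = 26
v_rel×d = (-1)·(-21) − (-5)·(4) = 41
since m = R²·26 − 41²:  R² = (1681 + 425) / 26 = 81
R = √81 = 9  ⇒  r_B = 9 − 7 = 2

rB=2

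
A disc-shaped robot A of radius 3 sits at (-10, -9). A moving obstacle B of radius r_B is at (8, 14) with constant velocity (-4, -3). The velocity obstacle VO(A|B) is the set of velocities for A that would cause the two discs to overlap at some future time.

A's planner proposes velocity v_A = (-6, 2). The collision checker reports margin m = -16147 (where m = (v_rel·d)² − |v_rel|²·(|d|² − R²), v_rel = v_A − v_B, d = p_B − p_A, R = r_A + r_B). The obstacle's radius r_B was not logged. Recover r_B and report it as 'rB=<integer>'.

m = -16147
d = (18, 23);  v_rel = (-2, 5),  |v_rel|² = 29
v_rel×d = (-2)·(23) − (5)·(18) = -136
since m = R²·29 − (-136)²:  R² = (18496 + -16147) / 29 = 81
R = √81 = 9  ⇒  r_B = 9 − 3 = 6

rB=6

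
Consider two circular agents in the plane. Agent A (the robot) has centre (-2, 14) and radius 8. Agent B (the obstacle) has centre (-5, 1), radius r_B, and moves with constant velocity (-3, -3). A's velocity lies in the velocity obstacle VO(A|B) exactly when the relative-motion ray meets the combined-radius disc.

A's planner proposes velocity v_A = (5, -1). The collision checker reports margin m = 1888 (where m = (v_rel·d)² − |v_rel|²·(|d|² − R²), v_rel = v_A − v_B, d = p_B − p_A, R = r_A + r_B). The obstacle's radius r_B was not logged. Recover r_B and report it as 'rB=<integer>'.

m = 1888
d = (-3, -13);  v_rel = (8, 2),  |v_rel|² = 68
v_rel×d = (8)·(-13) − (2)·(-3) = -98
since m = R²·68 − (-98)²:  R² = (9604 + 1888) / 68 = 169
R = √169 = 13  ⇒  r_B = 13 − 8 = 5

rB=5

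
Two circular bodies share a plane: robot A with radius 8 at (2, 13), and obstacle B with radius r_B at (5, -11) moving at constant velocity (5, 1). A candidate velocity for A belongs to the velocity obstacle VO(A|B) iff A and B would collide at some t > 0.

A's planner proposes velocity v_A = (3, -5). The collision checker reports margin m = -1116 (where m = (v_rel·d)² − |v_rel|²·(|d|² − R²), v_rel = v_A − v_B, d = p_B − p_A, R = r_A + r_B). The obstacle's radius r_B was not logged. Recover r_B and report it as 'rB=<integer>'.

m = -1116
d = (3, -24);  v_rel = (-2, -6),  |v_rel|² = 40
v_rel×d = (-2)·(-24) − (-6)·(3) = 66
since m = R²·40 − 66²:  R² = (4356 + -1116) / 40 = 81
R = √81 = 9  ⇒  r_B = 9 − 8 = 1

rB=1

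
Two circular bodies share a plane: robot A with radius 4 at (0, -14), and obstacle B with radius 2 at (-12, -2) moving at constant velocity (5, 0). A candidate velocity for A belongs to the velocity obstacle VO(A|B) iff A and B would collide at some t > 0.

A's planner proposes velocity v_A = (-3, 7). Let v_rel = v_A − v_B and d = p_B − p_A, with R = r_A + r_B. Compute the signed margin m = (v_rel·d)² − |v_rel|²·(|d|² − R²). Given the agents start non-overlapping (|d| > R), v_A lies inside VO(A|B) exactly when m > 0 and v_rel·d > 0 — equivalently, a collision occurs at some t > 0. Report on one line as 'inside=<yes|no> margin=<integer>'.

d = (-12, 12),  |d|² = 288;  R = 4+2 = 6,  c = 288−6² = 252
v_rel = (-8, 7),  |v_rel|² = 113;  v_rel·d = (-8)·(-12) + (7)·(12) = 180
113·t² − 360·t + 252 = 0  ⇒  m = 180² − 113·252 = 3924
m = 3924 > 0,  v_rel·d = 180 > 0  ⇒  inside

inside=yes margin=3924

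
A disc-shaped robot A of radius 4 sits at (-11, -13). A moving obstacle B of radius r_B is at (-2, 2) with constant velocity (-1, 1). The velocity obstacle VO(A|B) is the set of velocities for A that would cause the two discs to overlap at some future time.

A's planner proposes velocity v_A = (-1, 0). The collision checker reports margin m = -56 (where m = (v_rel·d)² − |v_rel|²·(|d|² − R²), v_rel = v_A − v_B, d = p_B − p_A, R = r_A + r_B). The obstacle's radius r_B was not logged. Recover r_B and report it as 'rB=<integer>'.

m = -56
d = (9, 15);  v_rel = (0, -1),  |v_rel|² = 1
v_rel×d = (0)·(15) − (-1)·(9) = 9
since m = R²·1 − 9²:  R² = (81 + -56) / 1 = 25
R = √25 = 5  ⇒  r_B = 5 − 4 = 1

rB=1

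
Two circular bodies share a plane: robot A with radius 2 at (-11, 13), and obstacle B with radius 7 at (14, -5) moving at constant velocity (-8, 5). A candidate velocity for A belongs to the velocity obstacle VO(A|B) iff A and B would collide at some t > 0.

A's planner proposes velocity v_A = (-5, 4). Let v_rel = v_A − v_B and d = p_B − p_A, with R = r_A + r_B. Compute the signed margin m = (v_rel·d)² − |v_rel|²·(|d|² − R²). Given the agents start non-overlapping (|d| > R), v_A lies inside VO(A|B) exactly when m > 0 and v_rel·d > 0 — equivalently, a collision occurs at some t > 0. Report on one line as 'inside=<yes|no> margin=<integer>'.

d = (25, -18),  |d|² = 949;  R = 2+7 = 9,  c = 949−9² = 868
v_rel = (3, -1),  |v_rel|² = 10;  v_rel·d = (3)·(25) + (-1)·(-18) = 93
10·t² − 186·t + 868 = 0  ⇒  m = 93² − 10·868 = -31
m = -31 < 0,  v_rel·d = 93 > 0  ⇒  outside

inside=no margin=-31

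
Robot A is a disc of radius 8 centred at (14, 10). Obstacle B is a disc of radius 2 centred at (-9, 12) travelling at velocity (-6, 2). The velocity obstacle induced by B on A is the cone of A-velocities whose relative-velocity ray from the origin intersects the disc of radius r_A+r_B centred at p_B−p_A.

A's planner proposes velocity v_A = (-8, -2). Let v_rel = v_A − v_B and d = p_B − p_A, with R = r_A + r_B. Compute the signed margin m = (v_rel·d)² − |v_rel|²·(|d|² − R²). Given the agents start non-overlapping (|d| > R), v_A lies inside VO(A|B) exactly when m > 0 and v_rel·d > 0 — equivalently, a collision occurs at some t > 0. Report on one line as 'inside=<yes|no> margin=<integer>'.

d = (-23, 2),  |d|² = 533;  R = 8+2 = 10,  c = 533−10² = 433
v_rel = (-2, -4),  |v_rel|² = 20;  v_rel·d = (-2)·(-23) + (-4)·(2) = 38
20·t² − 76·t + 433 = 0  ⇒  m = 38² − 20·433 = -7216
m = -7216 < 0,  v_rel·d = 38 > 0  ⇒  outside

inside=no margin=-7216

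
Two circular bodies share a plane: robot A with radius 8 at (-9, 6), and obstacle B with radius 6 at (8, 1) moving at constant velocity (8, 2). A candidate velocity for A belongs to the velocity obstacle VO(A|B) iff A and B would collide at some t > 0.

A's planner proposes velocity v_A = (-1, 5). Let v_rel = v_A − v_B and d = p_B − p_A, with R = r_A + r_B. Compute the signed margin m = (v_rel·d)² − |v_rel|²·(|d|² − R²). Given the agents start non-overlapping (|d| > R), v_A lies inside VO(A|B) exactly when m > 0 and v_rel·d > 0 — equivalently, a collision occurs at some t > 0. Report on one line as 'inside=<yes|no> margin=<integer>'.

d = (17, -5),  |d|² = 314;  R = 8+6 = 14,  c = 314−14² = 118
v_rel = (-9, 3),  |v_rel|² = 90;  v_rel·d = (-9)·(17) + (3)·(-5) = -168
90·t² + 336·t + 118 = 0  ⇒  m = (-168)² − 90·118 = 17604
m = 17604 > 0,  v_rel·d = -168 < 0  ⇒  outside

inside=no margin=17604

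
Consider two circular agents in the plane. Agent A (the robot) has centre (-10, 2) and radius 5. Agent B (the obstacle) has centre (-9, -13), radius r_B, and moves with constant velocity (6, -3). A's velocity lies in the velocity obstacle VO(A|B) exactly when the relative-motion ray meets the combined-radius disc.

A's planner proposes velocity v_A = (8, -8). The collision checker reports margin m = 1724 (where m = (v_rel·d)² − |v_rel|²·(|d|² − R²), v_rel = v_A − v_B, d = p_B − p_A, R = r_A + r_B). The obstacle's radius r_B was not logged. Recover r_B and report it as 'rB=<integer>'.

m = 1724
d = (1, -15);  v_rel = (2, -5),  |v_rel|² = 29
v_rel×d = (2)·(-15) − (-5)·(1) = -25
since m = R²·29 − (-25)²:  R² = (625 + 1724) / 29 = 81
R = √81 = 9  ⇒  r_B = 9 − 5 = 4

rB=4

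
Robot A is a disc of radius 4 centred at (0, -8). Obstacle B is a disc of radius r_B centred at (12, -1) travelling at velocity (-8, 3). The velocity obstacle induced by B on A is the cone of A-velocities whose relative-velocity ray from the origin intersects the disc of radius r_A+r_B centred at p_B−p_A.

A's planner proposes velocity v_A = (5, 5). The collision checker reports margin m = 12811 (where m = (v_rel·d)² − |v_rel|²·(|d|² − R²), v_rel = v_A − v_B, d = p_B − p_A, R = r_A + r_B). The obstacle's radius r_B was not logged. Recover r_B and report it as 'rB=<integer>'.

m = 12811
d = (12, 7);  v_rel = (13, 2),  |v_rel|² = 173
v_rel×d = (13)·(7) − (2)·(12) = 67
since m = R²·173 − 67²:  R² = (4489 + 12811) / 173 = 100
R = √100 = 10  ⇒  r_B = 10 − 4 = 6

rB=6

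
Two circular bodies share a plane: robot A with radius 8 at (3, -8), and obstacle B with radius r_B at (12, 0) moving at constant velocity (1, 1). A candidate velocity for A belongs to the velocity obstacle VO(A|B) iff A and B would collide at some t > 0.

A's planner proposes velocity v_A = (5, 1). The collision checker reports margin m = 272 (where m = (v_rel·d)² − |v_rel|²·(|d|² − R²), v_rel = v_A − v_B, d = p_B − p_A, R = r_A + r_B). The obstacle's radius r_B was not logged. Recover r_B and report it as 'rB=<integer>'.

m = 272
d = (9, 8);  v_rel = (4, 0),  |v_rel|² = 16
v_rel×d = (4)·(8) − (0)·(9) = 32
since m = R²·16 − 32²:  R² = (1024 + 272) / 16 = 81
R = √81 = 9  ⇒  r_B = 9 − 8 = 1

rB=1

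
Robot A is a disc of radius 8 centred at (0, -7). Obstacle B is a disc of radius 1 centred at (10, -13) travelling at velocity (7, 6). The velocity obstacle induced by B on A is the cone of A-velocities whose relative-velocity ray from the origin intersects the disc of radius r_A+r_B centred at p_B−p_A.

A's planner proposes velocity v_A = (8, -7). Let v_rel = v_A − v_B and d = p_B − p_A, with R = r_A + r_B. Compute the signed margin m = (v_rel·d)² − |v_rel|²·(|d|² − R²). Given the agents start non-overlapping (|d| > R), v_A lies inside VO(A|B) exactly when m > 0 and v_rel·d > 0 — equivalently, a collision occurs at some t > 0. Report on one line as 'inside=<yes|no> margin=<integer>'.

d = (10, -6),  |d|² = 136;  R = 8+1 = 9,  c = 136−9² = 55
v_rel = (1, -13),  |v_rel|² = 170;  v_rel·d = (1)·(10) + (-13)·(-6) = 88
170·t² − 176·t + 55 = 0  ⇒  m = 88² − 170·55 = -1606
m = -1606 < 0,  v_rel·d = 88 > 0  ⇒  outside

inside=no margin=-1606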